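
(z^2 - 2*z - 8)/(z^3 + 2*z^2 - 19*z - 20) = (z + 2)/(z^2 + 6*z + 5)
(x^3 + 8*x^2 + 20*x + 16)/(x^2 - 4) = (x^2 + 6*x + 8)/(x - 2)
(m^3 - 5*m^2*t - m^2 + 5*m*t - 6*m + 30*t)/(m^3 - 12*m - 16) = (m^2 - 5*m*t - 3*m + 15*t)/(m^2 - 2*m - 8)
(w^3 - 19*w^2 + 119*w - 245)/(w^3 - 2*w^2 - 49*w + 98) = (w^2 - 12*w + 35)/(w^2 + 5*w - 14)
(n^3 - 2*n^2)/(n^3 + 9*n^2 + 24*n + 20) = n^2*(n - 2)/(n^3 + 9*n^2 + 24*n + 20)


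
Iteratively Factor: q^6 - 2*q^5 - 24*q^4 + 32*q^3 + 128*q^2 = (q - 4)*(q^5 + 2*q^4 - 16*q^3 - 32*q^2) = (q - 4)*(q + 2)*(q^4 - 16*q^2) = (q - 4)^2*(q + 2)*(q^3 + 4*q^2) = q*(q - 4)^2*(q + 2)*(q^2 + 4*q) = q*(q - 4)^2*(q + 2)*(q + 4)*(q)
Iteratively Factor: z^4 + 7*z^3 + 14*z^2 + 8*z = (z)*(z^3 + 7*z^2 + 14*z + 8) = z*(z + 1)*(z^2 + 6*z + 8) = z*(z + 1)*(z + 2)*(z + 4)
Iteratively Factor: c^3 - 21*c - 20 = (c - 5)*(c^2 + 5*c + 4) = (c - 5)*(c + 1)*(c + 4)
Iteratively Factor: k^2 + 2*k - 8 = (k - 2)*(k + 4)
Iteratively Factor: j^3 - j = (j)*(j^2 - 1) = j*(j - 1)*(j + 1)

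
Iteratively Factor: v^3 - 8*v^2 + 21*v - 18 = (v - 3)*(v^2 - 5*v + 6) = (v - 3)^2*(v - 2)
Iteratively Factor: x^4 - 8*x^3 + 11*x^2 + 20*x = (x - 4)*(x^3 - 4*x^2 - 5*x) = x*(x - 4)*(x^2 - 4*x - 5) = x*(x - 5)*(x - 4)*(x + 1)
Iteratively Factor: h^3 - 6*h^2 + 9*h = (h - 3)*(h^2 - 3*h) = h*(h - 3)*(h - 3)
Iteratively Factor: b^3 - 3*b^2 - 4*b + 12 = (b - 3)*(b^2 - 4) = (b - 3)*(b + 2)*(b - 2)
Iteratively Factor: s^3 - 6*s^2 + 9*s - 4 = (s - 1)*(s^2 - 5*s + 4) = (s - 4)*(s - 1)*(s - 1)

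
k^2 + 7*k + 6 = (k + 1)*(k + 6)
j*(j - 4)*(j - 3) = j^3 - 7*j^2 + 12*j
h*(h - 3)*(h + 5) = h^3 + 2*h^2 - 15*h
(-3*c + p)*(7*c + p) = -21*c^2 + 4*c*p + p^2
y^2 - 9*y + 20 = (y - 5)*(y - 4)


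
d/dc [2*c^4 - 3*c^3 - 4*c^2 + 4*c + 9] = 8*c^3 - 9*c^2 - 8*c + 4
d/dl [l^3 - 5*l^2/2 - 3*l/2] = 3*l^2 - 5*l - 3/2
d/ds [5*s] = 5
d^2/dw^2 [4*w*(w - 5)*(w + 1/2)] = 24*w - 36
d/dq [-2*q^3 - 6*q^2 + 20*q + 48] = -6*q^2 - 12*q + 20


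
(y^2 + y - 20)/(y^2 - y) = (y^2 + y - 20)/(y*(y - 1))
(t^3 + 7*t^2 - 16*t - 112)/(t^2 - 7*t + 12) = (t^2 + 11*t + 28)/(t - 3)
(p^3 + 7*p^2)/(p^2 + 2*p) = p*(p + 7)/(p + 2)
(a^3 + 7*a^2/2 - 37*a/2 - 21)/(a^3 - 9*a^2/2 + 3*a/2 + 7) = (a + 6)/(a - 2)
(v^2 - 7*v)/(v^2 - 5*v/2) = 2*(v - 7)/(2*v - 5)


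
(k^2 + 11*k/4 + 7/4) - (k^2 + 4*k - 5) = 27/4 - 5*k/4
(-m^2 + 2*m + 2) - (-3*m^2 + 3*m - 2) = 2*m^2 - m + 4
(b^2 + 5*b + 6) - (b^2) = 5*b + 6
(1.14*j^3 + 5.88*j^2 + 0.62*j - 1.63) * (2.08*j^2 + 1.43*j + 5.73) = 2.3712*j^5 + 13.8606*j^4 + 16.2302*j^3 + 31.1886*j^2 + 1.2217*j - 9.3399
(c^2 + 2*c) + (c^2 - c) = 2*c^2 + c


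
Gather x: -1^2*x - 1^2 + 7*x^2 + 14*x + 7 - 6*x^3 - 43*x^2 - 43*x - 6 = -6*x^3 - 36*x^2 - 30*x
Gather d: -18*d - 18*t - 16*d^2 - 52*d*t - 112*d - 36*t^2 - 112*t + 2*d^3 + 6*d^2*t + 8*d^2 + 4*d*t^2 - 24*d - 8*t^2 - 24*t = 2*d^3 + d^2*(6*t - 8) + d*(4*t^2 - 52*t - 154) - 44*t^2 - 154*t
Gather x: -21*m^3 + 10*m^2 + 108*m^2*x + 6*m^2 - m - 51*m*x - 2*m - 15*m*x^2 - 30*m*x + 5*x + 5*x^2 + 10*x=-21*m^3 + 16*m^2 - 3*m + x^2*(5 - 15*m) + x*(108*m^2 - 81*m + 15)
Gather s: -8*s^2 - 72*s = -8*s^2 - 72*s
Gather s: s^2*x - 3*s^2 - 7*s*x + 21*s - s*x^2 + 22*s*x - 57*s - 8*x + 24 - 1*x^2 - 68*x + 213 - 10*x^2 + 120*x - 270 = s^2*(x - 3) + s*(-x^2 + 15*x - 36) - 11*x^2 + 44*x - 33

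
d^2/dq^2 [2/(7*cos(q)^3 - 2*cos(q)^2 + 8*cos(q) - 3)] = 2*((53*cos(q) - 16*cos(2*q) + 63*cos(3*q))*(7*cos(q)^3 - 2*cos(q)^2 + 8*cos(q) - 3)/4 + 2*(21*cos(q)^2 - 4*cos(q) + 8)^2*sin(q)^2)/(7*cos(q)^3 - 2*cos(q)^2 + 8*cos(q) - 3)^3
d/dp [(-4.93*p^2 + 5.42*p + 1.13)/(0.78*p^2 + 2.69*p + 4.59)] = (-17.4893*p^2 - 47.0202*p + 21.8381)/(0.6084*p^4 + 4.1964*p^3 + 14.3965*p^2 + 24.6942*p + 21.0681)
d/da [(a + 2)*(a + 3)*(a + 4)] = 3*a^2 + 18*a + 26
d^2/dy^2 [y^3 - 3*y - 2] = 6*y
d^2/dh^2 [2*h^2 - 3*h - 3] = 4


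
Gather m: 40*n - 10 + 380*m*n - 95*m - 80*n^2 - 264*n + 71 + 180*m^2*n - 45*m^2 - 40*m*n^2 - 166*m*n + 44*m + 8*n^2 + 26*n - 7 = m^2*(180*n - 45) + m*(-40*n^2 + 214*n - 51) - 72*n^2 - 198*n + 54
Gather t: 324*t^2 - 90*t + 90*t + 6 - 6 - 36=324*t^2 - 36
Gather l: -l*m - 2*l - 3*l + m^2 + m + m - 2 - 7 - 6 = l*(-m - 5) + m^2 + 2*m - 15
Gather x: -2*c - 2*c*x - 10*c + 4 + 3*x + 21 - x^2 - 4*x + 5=-12*c - x^2 + x*(-2*c - 1) + 30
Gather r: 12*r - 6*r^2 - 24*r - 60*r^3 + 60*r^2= -60*r^3 + 54*r^2 - 12*r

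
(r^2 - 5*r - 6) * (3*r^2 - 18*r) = 3*r^4 - 33*r^3 + 72*r^2 + 108*r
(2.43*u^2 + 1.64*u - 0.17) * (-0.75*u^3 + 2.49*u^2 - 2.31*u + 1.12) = -1.8225*u^5 + 4.8207*u^4 - 1.4022*u^3 - 1.4901*u^2 + 2.2295*u - 0.1904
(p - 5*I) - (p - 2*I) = -3*I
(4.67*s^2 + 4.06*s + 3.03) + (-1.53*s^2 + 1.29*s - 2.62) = 3.14*s^2 + 5.35*s + 0.41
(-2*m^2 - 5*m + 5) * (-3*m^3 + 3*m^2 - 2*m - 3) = 6*m^5 + 9*m^4 - 26*m^3 + 31*m^2 + 5*m - 15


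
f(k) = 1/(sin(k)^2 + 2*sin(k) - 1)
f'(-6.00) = -18.64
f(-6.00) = -2.75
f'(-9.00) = 0.39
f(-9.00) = -0.60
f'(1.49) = -0.08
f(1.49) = 0.50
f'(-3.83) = 5.56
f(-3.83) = 1.48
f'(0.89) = -1.67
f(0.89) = 0.86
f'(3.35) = 0.83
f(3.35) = -0.73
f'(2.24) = 1.58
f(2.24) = 0.84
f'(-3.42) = 17.45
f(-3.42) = -2.67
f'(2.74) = 597.91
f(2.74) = -15.28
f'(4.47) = 0.00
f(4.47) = -0.50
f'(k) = (-2*sin(k)*cos(k) - 2*cos(k))/(sin(k)^2 + 2*sin(k) - 1)^2 = -2*(sin(k) + 1)*cos(k)/(2*sin(k) - cos(k)^2)^2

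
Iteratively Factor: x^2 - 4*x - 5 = (x - 5)*(x + 1)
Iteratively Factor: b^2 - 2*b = (b)*(b - 2)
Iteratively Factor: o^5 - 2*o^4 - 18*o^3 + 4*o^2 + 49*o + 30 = (o + 1)*(o^4 - 3*o^3 - 15*o^2 + 19*o + 30) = (o + 1)^2*(o^3 - 4*o^2 - 11*o + 30) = (o - 5)*(o + 1)^2*(o^2 + o - 6) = (o - 5)*(o + 1)^2*(o + 3)*(o - 2)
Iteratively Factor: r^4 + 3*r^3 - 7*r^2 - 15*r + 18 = (r - 2)*(r^3 + 5*r^2 + 3*r - 9) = (r - 2)*(r - 1)*(r^2 + 6*r + 9) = (r - 2)*(r - 1)*(r + 3)*(r + 3)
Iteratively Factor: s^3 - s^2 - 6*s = (s + 2)*(s^2 - 3*s) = s*(s + 2)*(s - 3)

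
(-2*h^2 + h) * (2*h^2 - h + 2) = -4*h^4 + 4*h^3 - 5*h^2 + 2*h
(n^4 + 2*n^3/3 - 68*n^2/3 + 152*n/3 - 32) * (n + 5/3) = n^5 + 7*n^4/3 - 194*n^3/9 + 116*n^2/9 + 472*n/9 - 160/3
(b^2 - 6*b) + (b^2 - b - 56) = 2*b^2 - 7*b - 56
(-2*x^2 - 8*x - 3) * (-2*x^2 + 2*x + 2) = 4*x^4 + 12*x^3 - 14*x^2 - 22*x - 6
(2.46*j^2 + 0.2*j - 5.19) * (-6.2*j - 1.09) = -15.252*j^3 - 3.9214*j^2 + 31.96*j + 5.6571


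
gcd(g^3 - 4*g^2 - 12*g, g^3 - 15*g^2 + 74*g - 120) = g - 6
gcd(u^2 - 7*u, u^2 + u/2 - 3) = 1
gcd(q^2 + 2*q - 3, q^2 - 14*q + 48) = 1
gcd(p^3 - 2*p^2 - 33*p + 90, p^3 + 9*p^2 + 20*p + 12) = p + 6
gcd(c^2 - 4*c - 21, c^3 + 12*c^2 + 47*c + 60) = c + 3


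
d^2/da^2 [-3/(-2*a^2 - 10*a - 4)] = 3*(-a^2 - 5*a + (2*a + 5)^2 - 2)/(a^2 + 5*a + 2)^3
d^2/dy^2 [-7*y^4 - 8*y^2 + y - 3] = -84*y^2 - 16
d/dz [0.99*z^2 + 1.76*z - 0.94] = 1.98*z + 1.76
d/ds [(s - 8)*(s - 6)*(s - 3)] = 3*s^2 - 34*s + 90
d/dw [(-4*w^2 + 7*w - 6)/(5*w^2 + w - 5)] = (-39*w^2 + 100*w - 29)/(25*w^4 + 10*w^3 - 49*w^2 - 10*w + 25)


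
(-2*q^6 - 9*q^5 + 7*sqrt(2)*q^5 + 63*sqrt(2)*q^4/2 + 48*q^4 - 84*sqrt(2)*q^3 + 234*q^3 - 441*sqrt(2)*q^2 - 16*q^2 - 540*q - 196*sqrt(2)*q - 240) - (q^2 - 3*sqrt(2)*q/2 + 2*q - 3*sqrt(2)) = -2*q^6 - 9*q^5 + 7*sqrt(2)*q^5 + 63*sqrt(2)*q^4/2 + 48*q^4 - 84*sqrt(2)*q^3 + 234*q^3 - 441*sqrt(2)*q^2 - 17*q^2 - 542*q - 389*sqrt(2)*q/2 - 240 + 3*sqrt(2)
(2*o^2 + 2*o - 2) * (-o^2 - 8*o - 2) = -2*o^4 - 18*o^3 - 18*o^2 + 12*o + 4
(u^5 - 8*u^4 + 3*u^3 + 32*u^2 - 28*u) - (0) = u^5 - 8*u^4 + 3*u^3 + 32*u^2 - 28*u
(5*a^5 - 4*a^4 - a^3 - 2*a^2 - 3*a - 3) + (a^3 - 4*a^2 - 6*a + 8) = 5*a^5 - 4*a^4 - 6*a^2 - 9*a + 5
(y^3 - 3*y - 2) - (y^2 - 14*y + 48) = y^3 - y^2 + 11*y - 50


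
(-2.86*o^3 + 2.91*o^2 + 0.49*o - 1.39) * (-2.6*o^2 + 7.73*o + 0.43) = 7.436*o^5 - 29.6738*o^4 + 19.9905*o^3 + 8.653*o^2 - 10.534*o - 0.5977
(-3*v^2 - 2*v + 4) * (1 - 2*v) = 6*v^3 + v^2 - 10*v + 4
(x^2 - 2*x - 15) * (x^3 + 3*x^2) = x^5 + x^4 - 21*x^3 - 45*x^2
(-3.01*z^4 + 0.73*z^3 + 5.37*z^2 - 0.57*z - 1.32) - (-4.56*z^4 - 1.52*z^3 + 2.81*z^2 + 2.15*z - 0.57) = 1.55*z^4 + 2.25*z^3 + 2.56*z^2 - 2.72*z - 0.75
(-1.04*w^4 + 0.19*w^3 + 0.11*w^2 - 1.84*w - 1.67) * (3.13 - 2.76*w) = 2.8704*w^5 - 3.7796*w^4 + 0.2911*w^3 + 5.4227*w^2 - 1.15*w - 5.2271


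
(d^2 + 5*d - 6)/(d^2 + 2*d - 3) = (d + 6)/(d + 3)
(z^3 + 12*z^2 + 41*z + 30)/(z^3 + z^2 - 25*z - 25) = (z + 6)/(z - 5)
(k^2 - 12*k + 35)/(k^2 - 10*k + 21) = (k - 5)/(k - 3)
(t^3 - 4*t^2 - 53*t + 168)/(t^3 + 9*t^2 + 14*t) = (t^2 - 11*t + 24)/(t*(t + 2))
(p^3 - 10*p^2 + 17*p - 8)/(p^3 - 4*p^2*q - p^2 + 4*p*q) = (p^2 - 9*p + 8)/(p*(p - 4*q))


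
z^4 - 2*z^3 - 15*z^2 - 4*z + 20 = (z - 5)*(z - 1)*(z + 2)^2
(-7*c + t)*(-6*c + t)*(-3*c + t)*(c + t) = -126*c^4 - 45*c^3*t + 65*c^2*t^2 - 15*c*t^3 + t^4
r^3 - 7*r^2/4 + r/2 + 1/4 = (r - 1)^2*(r + 1/4)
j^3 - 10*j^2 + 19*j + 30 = (j - 6)*(j - 5)*(j + 1)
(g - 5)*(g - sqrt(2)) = g^2 - 5*g - sqrt(2)*g + 5*sqrt(2)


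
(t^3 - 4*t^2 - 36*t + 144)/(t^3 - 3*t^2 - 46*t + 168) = (t + 6)/(t + 7)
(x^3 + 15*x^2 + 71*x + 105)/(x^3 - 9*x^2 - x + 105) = (x^2 + 12*x + 35)/(x^2 - 12*x + 35)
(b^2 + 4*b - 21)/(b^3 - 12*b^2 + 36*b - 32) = (b^2 + 4*b - 21)/(b^3 - 12*b^2 + 36*b - 32)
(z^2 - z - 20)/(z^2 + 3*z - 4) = (z - 5)/(z - 1)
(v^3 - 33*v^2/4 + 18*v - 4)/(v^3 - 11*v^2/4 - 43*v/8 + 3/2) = 2*(v - 4)/(2*v + 3)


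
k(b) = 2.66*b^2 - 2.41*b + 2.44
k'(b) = 5.32*b - 2.41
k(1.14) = 3.15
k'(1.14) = 3.65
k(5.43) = 67.78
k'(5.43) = 26.48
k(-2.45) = 24.31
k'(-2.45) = -15.44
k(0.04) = 2.35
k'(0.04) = -2.20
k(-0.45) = 4.06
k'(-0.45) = -4.80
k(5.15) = 60.58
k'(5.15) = 24.99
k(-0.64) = 5.07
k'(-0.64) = -5.81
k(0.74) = 2.11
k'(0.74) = 1.53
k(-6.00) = 112.66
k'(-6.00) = -34.33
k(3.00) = 19.15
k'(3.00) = 13.55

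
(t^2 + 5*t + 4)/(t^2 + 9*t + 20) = (t + 1)/(t + 5)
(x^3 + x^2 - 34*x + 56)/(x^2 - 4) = (x^2 + 3*x - 28)/(x + 2)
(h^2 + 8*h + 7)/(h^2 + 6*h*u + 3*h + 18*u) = (h^2 + 8*h + 7)/(h^2 + 6*h*u + 3*h + 18*u)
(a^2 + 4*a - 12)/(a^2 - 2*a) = (a + 6)/a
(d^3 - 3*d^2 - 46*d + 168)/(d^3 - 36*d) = (d^2 + 3*d - 28)/(d*(d + 6))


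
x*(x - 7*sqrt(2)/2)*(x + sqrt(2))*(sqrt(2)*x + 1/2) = sqrt(2)*x^4 - 9*x^3/2 - 33*sqrt(2)*x^2/4 - 7*x/2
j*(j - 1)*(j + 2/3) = j^3 - j^2/3 - 2*j/3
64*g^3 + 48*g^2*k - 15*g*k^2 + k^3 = (-8*g + k)^2*(g + k)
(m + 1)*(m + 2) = m^2 + 3*m + 2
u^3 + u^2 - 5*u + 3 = (u - 1)^2*(u + 3)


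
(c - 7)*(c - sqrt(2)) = c^2 - 7*c - sqrt(2)*c + 7*sqrt(2)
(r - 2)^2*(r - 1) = r^3 - 5*r^2 + 8*r - 4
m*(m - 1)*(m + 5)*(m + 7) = m^4 + 11*m^3 + 23*m^2 - 35*m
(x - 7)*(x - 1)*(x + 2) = x^3 - 6*x^2 - 9*x + 14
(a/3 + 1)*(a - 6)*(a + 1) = a^3/3 - 2*a^2/3 - 7*a - 6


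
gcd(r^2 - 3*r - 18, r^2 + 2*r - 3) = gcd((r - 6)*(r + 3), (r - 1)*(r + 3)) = r + 3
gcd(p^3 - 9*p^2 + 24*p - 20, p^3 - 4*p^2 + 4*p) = p^2 - 4*p + 4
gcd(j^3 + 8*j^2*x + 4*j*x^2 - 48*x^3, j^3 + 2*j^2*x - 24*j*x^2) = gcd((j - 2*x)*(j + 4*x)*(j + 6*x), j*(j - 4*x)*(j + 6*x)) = j + 6*x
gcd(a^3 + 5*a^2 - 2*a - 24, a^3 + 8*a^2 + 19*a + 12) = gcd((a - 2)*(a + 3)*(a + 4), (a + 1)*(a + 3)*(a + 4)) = a^2 + 7*a + 12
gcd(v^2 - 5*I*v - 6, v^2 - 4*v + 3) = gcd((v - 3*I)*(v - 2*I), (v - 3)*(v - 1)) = 1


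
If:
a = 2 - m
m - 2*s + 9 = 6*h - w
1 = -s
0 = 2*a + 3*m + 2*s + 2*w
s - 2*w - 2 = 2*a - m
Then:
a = 3/4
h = 85/48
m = 5/4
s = -1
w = -13/8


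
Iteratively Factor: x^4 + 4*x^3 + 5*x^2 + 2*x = (x + 1)*(x^3 + 3*x^2 + 2*x) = x*(x + 1)*(x^2 + 3*x + 2) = x*(x + 1)^2*(x + 2)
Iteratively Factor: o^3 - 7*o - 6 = (o - 3)*(o^2 + 3*o + 2) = (o - 3)*(o + 1)*(o + 2)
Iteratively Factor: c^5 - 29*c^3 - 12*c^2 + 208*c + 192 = (c - 4)*(c^4 + 4*c^3 - 13*c^2 - 64*c - 48) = (c - 4)^2*(c^3 + 8*c^2 + 19*c + 12) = (c - 4)^2*(c + 3)*(c^2 + 5*c + 4) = (c - 4)^2*(c + 1)*(c + 3)*(c + 4)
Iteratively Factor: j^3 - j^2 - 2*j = (j - 2)*(j^2 + j) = (j - 2)*(j + 1)*(j)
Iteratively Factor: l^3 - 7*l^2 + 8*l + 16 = (l - 4)*(l^2 - 3*l - 4) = (l - 4)*(l + 1)*(l - 4)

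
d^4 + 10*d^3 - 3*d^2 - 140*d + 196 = (d - 2)^2*(d + 7)^2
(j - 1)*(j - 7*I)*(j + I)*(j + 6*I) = j^4 - j^3 + 43*j^2 - 43*j + 42*I*j - 42*I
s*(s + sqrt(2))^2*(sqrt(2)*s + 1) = sqrt(2)*s^4 + 5*s^3 + 4*sqrt(2)*s^2 + 2*s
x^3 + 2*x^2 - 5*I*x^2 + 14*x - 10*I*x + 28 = (x + 2)*(x - 7*I)*(x + 2*I)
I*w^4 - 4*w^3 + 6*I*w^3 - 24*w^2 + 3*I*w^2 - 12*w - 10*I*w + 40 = (w + 2)*(w + 5)*(w + 4*I)*(I*w - I)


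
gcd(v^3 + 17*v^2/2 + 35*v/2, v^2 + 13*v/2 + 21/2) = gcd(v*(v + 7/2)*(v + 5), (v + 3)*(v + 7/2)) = v + 7/2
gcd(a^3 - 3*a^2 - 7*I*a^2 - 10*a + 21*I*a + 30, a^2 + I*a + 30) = a - 5*I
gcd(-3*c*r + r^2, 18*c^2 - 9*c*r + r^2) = -3*c + r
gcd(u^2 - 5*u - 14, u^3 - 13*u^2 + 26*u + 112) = u^2 - 5*u - 14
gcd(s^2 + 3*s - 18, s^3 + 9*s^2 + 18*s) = s + 6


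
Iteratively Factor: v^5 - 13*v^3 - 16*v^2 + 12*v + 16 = (v + 2)*(v^4 - 2*v^3 - 9*v^2 + 2*v + 8) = (v + 2)^2*(v^3 - 4*v^2 - v + 4) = (v - 1)*(v + 2)^2*(v^2 - 3*v - 4) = (v - 4)*(v - 1)*(v + 2)^2*(v + 1)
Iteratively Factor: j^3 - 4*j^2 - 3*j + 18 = (j - 3)*(j^2 - j - 6) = (j - 3)*(j + 2)*(j - 3)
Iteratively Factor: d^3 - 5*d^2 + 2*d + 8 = (d - 4)*(d^2 - d - 2) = (d - 4)*(d - 2)*(d + 1)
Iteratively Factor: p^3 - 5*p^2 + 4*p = (p)*(p^2 - 5*p + 4) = p*(p - 4)*(p - 1)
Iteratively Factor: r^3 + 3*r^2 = (r + 3)*(r^2) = r*(r + 3)*(r)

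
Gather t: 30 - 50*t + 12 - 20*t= 42 - 70*t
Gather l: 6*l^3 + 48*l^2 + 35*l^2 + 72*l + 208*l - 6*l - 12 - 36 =6*l^3 + 83*l^2 + 274*l - 48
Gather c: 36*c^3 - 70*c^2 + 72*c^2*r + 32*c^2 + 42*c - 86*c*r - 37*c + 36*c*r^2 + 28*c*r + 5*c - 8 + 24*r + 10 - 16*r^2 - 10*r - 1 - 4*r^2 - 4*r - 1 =36*c^3 + c^2*(72*r - 38) + c*(36*r^2 - 58*r + 10) - 20*r^2 + 10*r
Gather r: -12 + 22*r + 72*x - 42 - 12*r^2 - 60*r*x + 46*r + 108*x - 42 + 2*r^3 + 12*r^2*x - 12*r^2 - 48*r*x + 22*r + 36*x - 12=2*r^3 + r^2*(12*x - 24) + r*(90 - 108*x) + 216*x - 108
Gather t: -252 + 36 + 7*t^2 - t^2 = 6*t^2 - 216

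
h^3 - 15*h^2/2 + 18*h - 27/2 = (h - 3)^2*(h - 3/2)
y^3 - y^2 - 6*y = y*(y - 3)*(y + 2)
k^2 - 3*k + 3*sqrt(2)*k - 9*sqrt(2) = (k - 3)*(k + 3*sqrt(2))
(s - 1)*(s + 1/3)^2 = s^3 - s^2/3 - 5*s/9 - 1/9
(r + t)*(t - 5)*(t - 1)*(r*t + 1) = r^2*t^3 - 6*r^2*t^2 + 5*r^2*t + r*t^4 - 6*r*t^3 + 6*r*t^2 - 6*r*t + 5*r + t^3 - 6*t^2 + 5*t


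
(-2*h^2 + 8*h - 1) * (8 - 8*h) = 16*h^3 - 80*h^2 + 72*h - 8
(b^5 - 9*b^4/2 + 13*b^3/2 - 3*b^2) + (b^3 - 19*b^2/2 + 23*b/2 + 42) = b^5 - 9*b^4/2 + 15*b^3/2 - 25*b^2/2 + 23*b/2 + 42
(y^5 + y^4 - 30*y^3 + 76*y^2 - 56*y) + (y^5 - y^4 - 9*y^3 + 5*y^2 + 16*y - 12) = 2*y^5 - 39*y^3 + 81*y^2 - 40*y - 12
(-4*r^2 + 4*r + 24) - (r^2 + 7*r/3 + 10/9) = -5*r^2 + 5*r/3 + 206/9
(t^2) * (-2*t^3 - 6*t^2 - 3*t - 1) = -2*t^5 - 6*t^4 - 3*t^3 - t^2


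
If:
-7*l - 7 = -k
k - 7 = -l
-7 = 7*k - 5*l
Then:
No Solution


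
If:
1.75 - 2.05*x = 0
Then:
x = 0.85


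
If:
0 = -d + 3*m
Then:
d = 3*m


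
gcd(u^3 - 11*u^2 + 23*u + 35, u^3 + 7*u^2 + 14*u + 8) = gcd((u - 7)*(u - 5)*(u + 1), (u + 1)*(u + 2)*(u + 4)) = u + 1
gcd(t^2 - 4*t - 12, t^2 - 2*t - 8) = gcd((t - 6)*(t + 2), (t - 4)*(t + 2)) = t + 2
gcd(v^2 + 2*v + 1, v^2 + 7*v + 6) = v + 1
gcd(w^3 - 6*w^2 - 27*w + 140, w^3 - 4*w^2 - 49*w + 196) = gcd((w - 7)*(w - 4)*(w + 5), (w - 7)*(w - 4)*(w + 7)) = w^2 - 11*w + 28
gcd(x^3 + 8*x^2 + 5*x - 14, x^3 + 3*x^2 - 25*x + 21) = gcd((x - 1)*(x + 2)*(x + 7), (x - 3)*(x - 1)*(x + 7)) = x^2 + 6*x - 7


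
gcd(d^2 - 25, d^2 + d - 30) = d - 5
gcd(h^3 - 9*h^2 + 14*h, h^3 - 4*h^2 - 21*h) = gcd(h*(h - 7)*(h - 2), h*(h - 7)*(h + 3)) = h^2 - 7*h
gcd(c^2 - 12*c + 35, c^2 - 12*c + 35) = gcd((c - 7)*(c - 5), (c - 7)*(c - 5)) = c^2 - 12*c + 35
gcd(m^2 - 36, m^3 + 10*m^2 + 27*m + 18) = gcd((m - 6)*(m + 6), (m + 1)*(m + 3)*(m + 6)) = m + 6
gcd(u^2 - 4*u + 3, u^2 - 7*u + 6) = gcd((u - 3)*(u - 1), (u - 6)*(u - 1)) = u - 1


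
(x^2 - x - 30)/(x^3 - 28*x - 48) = (x + 5)/(x^2 + 6*x + 8)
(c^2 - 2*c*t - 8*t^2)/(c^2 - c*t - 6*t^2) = (-c + 4*t)/(-c + 3*t)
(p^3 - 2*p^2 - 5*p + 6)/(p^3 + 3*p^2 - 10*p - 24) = (p - 1)/(p + 4)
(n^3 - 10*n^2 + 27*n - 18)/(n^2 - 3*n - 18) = (n^2 - 4*n + 3)/(n + 3)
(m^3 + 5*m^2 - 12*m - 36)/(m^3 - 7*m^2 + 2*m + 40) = (m^2 + 3*m - 18)/(m^2 - 9*m + 20)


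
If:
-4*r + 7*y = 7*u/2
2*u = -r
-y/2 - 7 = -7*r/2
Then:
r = 392/187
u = -196/187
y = 126/187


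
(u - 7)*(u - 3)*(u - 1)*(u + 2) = u^4 - 9*u^3 + 9*u^2 + 41*u - 42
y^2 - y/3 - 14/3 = (y - 7/3)*(y + 2)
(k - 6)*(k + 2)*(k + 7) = k^3 + 3*k^2 - 40*k - 84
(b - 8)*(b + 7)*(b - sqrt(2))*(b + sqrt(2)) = b^4 - b^3 - 58*b^2 + 2*b + 112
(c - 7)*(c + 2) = c^2 - 5*c - 14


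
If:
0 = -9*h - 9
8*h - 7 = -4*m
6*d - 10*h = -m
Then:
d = -55/24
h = -1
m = 15/4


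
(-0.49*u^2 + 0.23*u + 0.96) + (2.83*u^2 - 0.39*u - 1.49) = 2.34*u^2 - 0.16*u - 0.53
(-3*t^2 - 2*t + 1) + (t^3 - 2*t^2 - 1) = t^3 - 5*t^2 - 2*t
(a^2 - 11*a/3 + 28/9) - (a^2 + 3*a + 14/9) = 14/9 - 20*a/3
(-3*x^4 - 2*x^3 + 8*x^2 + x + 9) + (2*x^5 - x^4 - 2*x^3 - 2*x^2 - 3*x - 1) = 2*x^5 - 4*x^4 - 4*x^3 + 6*x^2 - 2*x + 8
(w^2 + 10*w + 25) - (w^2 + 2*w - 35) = 8*w + 60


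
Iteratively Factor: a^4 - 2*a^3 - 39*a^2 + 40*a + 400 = (a - 5)*(a^3 + 3*a^2 - 24*a - 80) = (a - 5)*(a + 4)*(a^2 - a - 20) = (a - 5)*(a + 4)^2*(a - 5)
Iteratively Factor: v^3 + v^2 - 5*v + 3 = (v + 3)*(v^2 - 2*v + 1) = (v - 1)*(v + 3)*(v - 1)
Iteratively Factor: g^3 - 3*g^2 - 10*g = (g - 5)*(g^2 + 2*g) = (g - 5)*(g + 2)*(g)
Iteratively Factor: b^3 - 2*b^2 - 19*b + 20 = (b - 1)*(b^2 - b - 20) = (b - 5)*(b - 1)*(b + 4)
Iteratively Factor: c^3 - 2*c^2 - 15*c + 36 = (c - 3)*(c^2 + c - 12) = (c - 3)^2*(c + 4)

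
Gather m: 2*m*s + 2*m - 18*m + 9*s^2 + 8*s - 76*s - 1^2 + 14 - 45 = m*(2*s - 16) + 9*s^2 - 68*s - 32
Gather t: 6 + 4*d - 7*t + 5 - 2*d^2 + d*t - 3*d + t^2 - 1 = -2*d^2 + d + t^2 + t*(d - 7) + 10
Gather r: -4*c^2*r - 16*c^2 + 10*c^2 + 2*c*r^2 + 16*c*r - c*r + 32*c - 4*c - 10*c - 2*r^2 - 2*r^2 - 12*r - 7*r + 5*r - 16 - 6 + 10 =-6*c^2 + 18*c + r^2*(2*c - 4) + r*(-4*c^2 + 15*c - 14) - 12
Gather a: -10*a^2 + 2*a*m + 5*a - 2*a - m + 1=-10*a^2 + a*(2*m + 3) - m + 1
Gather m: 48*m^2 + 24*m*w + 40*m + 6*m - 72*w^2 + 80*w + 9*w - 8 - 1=48*m^2 + m*(24*w + 46) - 72*w^2 + 89*w - 9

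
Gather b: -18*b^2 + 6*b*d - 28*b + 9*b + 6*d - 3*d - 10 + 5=-18*b^2 + b*(6*d - 19) + 3*d - 5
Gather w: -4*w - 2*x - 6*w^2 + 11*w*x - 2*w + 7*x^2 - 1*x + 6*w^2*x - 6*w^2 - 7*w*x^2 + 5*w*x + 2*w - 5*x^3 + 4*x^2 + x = w^2*(6*x - 12) + w*(-7*x^2 + 16*x - 4) - 5*x^3 + 11*x^2 - 2*x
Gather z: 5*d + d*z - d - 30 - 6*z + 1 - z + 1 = 4*d + z*(d - 7) - 28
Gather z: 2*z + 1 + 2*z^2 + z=2*z^2 + 3*z + 1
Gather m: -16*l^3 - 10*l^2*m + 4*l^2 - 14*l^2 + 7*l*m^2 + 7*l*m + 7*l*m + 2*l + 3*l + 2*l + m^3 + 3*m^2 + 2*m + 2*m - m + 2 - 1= -16*l^3 - 10*l^2 + 7*l + m^3 + m^2*(7*l + 3) + m*(-10*l^2 + 14*l + 3) + 1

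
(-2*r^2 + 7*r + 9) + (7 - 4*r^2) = -6*r^2 + 7*r + 16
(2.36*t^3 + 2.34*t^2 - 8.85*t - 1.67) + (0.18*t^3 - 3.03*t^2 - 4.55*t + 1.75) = 2.54*t^3 - 0.69*t^2 - 13.4*t + 0.0800000000000001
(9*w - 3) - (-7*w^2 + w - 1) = 7*w^2 + 8*w - 2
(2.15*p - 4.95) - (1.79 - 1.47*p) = 3.62*p - 6.74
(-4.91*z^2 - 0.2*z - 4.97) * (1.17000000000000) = -5.7447*z^2 - 0.234*z - 5.8149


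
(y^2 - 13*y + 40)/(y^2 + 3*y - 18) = (y^2 - 13*y + 40)/(y^2 + 3*y - 18)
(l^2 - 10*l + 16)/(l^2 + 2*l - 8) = (l - 8)/(l + 4)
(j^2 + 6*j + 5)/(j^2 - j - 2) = (j + 5)/(j - 2)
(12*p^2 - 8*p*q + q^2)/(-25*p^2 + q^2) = (-12*p^2 + 8*p*q - q^2)/(25*p^2 - q^2)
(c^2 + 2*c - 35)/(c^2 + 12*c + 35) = (c - 5)/(c + 5)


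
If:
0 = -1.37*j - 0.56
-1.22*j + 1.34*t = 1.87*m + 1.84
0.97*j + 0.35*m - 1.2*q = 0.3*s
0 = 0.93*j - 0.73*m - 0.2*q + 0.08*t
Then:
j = -0.41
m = 0.716577540106952*t - 0.71728014364339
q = 0.717342597291073 - 2.21550802139037*t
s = 9.69803921568627*t - 5.02785172463146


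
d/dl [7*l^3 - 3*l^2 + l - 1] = 21*l^2 - 6*l + 1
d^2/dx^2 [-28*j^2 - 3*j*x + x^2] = 2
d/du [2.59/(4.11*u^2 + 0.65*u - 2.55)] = (-21.2898*u - 1.6835)/(4.11*u^2 + 0.65*u - 2.55)^2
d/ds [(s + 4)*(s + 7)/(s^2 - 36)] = (-11*s^2 - 128*s - 396)/(s^4 - 72*s^2 + 1296)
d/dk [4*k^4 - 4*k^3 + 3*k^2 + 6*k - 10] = 16*k^3 - 12*k^2 + 6*k + 6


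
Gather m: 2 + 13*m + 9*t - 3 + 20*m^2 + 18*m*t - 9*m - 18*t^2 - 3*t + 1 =20*m^2 + m*(18*t + 4) - 18*t^2 + 6*t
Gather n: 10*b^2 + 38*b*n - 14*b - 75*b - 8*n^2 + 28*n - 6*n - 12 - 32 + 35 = 10*b^2 - 89*b - 8*n^2 + n*(38*b + 22) - 9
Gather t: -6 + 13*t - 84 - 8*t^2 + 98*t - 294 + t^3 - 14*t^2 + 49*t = t^3 - 22*t^2 + 160*t - 384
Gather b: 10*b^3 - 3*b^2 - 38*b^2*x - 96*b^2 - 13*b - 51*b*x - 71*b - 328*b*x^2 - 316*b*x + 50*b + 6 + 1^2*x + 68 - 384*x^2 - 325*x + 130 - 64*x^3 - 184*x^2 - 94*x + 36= 10*b^3 + b^2*(-38*x - 99) + b*(-328*x^2 - 367*x - 34) - 64*x^3 - 568*x^2 - 418*x + 240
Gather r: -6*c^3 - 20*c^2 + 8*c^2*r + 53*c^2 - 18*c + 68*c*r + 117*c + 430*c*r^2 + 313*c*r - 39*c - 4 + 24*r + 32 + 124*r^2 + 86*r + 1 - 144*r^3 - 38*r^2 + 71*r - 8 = -6*c^3 + 33*c^2 + 60*c - 144*r^3 + r^2*(430*c + 86) + r*(8*c^2 + 381*c + 181) + 21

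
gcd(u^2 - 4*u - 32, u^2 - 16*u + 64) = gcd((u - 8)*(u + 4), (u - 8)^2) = u - 8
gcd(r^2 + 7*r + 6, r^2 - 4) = 1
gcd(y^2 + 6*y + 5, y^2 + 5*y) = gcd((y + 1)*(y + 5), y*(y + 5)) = y + 5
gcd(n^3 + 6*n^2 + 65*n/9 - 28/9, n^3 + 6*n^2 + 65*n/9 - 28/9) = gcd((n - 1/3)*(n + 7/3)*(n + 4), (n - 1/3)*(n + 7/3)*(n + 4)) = n^3 + 6*n^2 + 65*n/9 - 28/9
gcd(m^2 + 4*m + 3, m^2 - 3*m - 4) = m + 1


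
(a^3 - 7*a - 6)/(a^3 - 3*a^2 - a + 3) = (a + 2)/(a - 1)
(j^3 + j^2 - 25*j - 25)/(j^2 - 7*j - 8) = (j^2 - 25)/(j - 8)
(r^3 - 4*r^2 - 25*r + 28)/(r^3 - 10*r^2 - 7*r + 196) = (r - 1)/(r - 7)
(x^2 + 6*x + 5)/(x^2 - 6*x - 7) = (x + 5)/(x - 7)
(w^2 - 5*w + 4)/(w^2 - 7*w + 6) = (w - 4)/(w - 6)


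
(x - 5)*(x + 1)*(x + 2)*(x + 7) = x^4 + 5*x^3 - 27*x^2 - 101*x - 70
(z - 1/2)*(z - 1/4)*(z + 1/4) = z^3 - z^2/2 - z/16 + 1/32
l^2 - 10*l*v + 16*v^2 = (l - 8*v)*(l - 2*v)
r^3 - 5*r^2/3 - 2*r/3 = r*(r - 2)*(r + 1/3)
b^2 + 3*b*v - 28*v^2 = (b - 4*v)*(b + 7*v)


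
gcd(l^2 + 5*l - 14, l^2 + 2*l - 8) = l - 2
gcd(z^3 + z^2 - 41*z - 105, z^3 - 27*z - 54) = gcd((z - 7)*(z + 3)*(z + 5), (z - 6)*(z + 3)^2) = z + 3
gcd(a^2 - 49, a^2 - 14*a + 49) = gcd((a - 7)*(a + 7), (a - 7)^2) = a - 7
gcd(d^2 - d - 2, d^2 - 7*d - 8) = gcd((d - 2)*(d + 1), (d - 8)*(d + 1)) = d + 1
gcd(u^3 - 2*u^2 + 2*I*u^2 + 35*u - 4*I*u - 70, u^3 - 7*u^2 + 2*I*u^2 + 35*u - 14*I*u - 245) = u^2 + 2*I*u + 35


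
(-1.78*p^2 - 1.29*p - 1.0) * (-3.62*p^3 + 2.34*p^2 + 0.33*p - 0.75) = 6.4436*p^5 + 0.504600000000001*p^4 + 0.0140000000000003*p^3 - 1.4307*p^2 + 0.6375*p + 0.75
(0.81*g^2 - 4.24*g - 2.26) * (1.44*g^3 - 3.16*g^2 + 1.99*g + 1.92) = 1.1664*g^5 - 8.6652*g^4 + 11.7559*g^3 + 0.2592*g^2 - 12.6382*g - 4.3392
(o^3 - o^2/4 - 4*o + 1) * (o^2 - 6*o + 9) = o^5 - 25*o^4/4 + 13*o^3/2 + 91*o^2/4 - 42*o + 9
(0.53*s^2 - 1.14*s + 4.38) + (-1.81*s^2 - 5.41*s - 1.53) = -1.28*s^2 - 6.55*s + 2.85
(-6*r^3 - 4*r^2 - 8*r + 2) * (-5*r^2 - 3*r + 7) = 30*r^5 + 38*r^4 + 10*r^3 - 14*r^2 - 62*r + 14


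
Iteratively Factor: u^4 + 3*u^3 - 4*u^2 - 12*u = (u)*(u^3 + 3*u^2 - 4*u - 12) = u*(u + 2)*(u^2 + u - 6) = u*(u - 2)*(u + 2)*(u + 3)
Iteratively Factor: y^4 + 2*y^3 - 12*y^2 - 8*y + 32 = (y + 2)*(y^3 - 12*y + 16) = (y + 2)*(y + 4)*(y^2 - 4*y + 4) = (y - 2)*(y + 2)*(y + 4)*(y - 2)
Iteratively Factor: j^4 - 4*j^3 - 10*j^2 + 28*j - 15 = (j - 5)*(j^3 + j^2 - 5*j + 3) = (j - 5)*(j - 1)*(j^2 + 2*j - 3) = (j - 5)*(j - 1)*(j + 3)*(j - 1)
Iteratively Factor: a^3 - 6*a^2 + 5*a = (a)*(a^2 - 6*a + 5) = a*(a - 1)*(a - 5)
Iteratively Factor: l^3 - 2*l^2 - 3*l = (l)*(l^2 - 2*l - 3) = l*(l + 1)*(l - 3)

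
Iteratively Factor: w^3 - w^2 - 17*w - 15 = (w - 5)*(w^2 + 4*w + 3) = (w - 5)*(w + 1)*(w + 3)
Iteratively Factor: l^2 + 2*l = (l + 2)*(l)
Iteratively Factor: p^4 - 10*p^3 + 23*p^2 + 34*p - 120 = (p - 3)*(p^3 - 7*p^2 + 2*p + 40) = (p - 4)*(p - 3)*(p^2 - 3*p - 10) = (p - 5)*(p - 4)*(p - 3)*(p + 2)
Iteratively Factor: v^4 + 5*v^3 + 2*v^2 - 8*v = (v)*(v^3 + 5*v^2 + 2*v - 8) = v*(v + 2)*(v^2 + 3*v - 4) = v*(v - 1)*(v + 2)*(v + 4)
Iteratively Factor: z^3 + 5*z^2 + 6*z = (z)*(z^2 + 5*z + 6) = z*(z + 3)*(z + 2)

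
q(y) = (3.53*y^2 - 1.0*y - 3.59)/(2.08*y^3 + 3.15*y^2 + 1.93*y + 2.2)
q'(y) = (7.06*y - 1.0)/(2.08*y^3 + 3.15*y^2 + 1.93*y + 2.2) + (-6.24*y^2 - 6.3*y - 1.93)*(3.53*y^2 - 1.0*y - 3.59)/(2.08*y^3 + 3.15*y^2 + 1.93*y + 2.2)^2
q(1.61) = 0.18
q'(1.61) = 0.24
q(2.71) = 0.27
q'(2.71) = 0.01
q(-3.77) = -0.70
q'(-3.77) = -0.27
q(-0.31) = -1.60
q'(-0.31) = -1.23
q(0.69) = -0.45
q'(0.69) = 1.41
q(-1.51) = -8.61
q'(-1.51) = -65.69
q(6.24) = 0.20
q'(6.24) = -0.02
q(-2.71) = -1.18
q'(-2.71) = -0.75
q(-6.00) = -0.38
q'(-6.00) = -0.08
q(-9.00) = -0.23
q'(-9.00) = -0.03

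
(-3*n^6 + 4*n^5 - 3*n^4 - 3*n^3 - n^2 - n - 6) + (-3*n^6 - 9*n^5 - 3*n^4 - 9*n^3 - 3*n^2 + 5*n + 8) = -6*n^6 - 5*n^5 - 6*n^4 - 12*n^3 - 4*n^2 + 4*n + 2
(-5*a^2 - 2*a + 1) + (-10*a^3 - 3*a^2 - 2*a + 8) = -10*a^3 - 8*a^2 - 4*a + 9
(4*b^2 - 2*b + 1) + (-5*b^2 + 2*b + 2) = 3 - b^2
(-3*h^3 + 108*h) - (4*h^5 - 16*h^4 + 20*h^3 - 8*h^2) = -4*h^5 + 16*h^4 - 23*h^3 + 8*h^2 + 108*h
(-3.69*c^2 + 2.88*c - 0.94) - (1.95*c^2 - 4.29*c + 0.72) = -5.64*c^2 + 7.17*c - 1.66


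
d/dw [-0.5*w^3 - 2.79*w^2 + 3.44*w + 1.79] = -1.5*w^2 - 5.58*w + 3.44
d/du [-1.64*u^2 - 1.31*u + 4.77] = -3.28*u - 1.31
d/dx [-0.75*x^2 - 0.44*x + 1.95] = -1.5*x - 0.44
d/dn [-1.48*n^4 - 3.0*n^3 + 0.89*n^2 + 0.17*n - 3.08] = -5.92*n^3 - 9.0*n^2 + 1.78*n + 0.17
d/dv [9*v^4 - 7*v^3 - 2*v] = 36*v^3 - 21*v^2 - 2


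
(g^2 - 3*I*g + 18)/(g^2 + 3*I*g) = (g - 6*I)/g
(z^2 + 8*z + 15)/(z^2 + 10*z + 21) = (z + 5)/(z + 7)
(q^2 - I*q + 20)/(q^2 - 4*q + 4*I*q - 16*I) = (q - 5*I)/(q - 4)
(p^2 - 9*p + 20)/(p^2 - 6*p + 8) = (p - 5)/(p - 2)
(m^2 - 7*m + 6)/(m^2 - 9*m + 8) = (m - 6)/(m - 8)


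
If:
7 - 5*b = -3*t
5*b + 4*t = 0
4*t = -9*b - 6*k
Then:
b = 4/5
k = -8/15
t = -1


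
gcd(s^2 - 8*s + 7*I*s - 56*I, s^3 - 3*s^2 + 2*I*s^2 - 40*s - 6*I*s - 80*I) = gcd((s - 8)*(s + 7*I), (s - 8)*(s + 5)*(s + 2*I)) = s - 8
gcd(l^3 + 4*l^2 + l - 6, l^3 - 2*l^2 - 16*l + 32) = 1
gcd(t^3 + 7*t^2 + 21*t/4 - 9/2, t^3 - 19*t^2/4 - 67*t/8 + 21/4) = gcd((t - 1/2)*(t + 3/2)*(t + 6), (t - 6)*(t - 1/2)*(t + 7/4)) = t - 1/2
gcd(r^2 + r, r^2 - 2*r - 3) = r + 1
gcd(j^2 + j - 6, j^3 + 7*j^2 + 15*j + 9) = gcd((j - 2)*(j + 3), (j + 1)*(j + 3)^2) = j + 3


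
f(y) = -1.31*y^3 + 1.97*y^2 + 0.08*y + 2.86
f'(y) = -3.93*y^2 + 3.94*y + 0.08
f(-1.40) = 10.20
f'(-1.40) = -13.14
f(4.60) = -82.60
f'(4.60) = -64.95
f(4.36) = -67.92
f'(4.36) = -57.45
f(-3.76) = 100.05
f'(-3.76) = -70.30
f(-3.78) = 101.46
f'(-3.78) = -70.97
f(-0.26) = 3.00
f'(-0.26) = -1.21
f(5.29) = -135.52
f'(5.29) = -89.05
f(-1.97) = 20.36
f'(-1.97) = -22.93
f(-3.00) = 55.72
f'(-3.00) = -47.11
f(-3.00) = 55.72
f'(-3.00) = -47.11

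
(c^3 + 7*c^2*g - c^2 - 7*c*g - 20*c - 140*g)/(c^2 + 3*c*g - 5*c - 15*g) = (c^2 + 7*c*g + 4*c + 28*g)/(c + 3*g)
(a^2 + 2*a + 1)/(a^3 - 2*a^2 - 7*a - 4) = 1/(a - 4)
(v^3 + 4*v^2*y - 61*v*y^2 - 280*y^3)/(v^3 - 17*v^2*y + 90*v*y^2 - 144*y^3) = (v^2 + 12*v*y + 35*y^2)/(v^2 - 9*v*y + 18*y^2)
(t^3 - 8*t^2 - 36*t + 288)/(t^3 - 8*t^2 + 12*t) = (t^2 - 2*t - 48)/(t*(t - 2))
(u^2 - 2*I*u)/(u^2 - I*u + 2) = u/(u + I)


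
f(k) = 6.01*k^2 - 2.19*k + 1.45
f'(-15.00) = -182.49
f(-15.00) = 1386.55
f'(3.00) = 33.87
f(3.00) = 48.97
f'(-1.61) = -21.54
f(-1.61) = 20.55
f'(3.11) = 35.19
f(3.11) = 52.77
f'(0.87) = 8.27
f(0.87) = 4.09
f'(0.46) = 3.34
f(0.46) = 1.71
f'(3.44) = 39.16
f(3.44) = 65.04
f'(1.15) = 11.63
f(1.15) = 6.88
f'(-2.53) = -32.60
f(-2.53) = 45.46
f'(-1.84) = -24.31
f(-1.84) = 25.83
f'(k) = 12.02*k - 2.19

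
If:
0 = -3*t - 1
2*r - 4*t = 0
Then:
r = -2/3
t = -1/3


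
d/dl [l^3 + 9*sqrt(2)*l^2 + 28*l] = 3*l^2 + 18*sqrt(2)*l + 28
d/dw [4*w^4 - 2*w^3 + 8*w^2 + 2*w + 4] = 16*w^3 - 6*w^2 + 16*w + 2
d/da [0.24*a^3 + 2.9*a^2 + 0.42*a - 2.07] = 0.72*a^2 + 5.8*a + 0.42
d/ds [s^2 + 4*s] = 2*s + 4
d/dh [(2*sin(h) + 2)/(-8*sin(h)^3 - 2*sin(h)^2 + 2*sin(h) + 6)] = (8*sin(h)^3 + 13*sin(h)^2 + 2*sin(h) + 2)*cos(h)/(4*sin(h)^3 + sin(h)^2 - sin(h) - 3)^2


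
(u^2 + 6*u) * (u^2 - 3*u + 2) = u^4 + 3*u^3 - 16*u^2 + 12*u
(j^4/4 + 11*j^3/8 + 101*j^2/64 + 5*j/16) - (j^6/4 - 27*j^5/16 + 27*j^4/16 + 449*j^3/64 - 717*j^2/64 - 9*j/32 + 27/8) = -j^6/4 + 27*j^5/16 - 23*j^4/16 - 361*j^3/64 + 409*j^2/32 + 19*j/32 - 27/8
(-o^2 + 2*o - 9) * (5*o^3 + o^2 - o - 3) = -5*o^5 + 9*o^4 - 42*o^3 - 8*o^2 + 3*o + 27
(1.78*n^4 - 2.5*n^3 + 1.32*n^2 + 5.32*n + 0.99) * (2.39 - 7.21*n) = -12.8338*n^5 + 22.2792*n^4 - 15.4922*n^3 - 35.2024*n^2 + 5.5769*n + 2.3661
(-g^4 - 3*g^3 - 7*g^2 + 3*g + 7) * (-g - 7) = g^5 + 10*g^4 + 28*g^3 + 46*g^2 - 28*g - 49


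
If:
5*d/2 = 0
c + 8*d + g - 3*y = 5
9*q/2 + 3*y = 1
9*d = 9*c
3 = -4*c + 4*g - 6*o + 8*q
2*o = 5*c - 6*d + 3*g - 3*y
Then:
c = 0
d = 0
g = -33/17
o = 19/34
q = 30/17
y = -118/51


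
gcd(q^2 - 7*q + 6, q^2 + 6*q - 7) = q - 1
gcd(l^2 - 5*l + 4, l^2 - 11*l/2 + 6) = l - 4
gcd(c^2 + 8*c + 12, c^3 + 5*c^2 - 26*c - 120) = c + 6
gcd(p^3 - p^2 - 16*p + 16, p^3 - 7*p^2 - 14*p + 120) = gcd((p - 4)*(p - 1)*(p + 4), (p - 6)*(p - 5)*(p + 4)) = p + 4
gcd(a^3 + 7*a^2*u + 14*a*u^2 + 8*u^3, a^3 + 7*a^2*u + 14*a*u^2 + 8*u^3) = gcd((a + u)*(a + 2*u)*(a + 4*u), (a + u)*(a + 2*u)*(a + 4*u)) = a^3 + 7*a^2*u + 14*a*u^2 + 8*u^3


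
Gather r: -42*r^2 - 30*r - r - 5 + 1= -42*r^2 - 31*r - 4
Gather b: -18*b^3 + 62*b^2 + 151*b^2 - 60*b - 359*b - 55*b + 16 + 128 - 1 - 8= -18*b^3 + 213*b^2 - 474*b + 135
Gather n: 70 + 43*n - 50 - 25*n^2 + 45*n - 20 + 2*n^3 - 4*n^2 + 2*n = 2*n^3 - 29*n^2 + 90*n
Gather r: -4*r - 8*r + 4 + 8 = 12 - 12*r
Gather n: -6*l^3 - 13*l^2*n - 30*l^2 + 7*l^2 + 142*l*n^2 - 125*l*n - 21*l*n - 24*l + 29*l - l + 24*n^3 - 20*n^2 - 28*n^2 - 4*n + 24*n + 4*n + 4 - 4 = -6*l^3 - 23*l^2 + 4*l + 24*n^3 + n^2*(142*l - 48) + n*(-13*l^2 - 146*l + 24)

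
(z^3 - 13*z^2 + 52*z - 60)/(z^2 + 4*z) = (z^3 - 13*z^2 + 52*z - 60)/(z*(z + 4))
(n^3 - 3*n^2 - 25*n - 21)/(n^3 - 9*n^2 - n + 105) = (n + 1)/(n - 5)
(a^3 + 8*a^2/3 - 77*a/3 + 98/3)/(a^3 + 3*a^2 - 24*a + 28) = (a - 7/3)/(a - 2)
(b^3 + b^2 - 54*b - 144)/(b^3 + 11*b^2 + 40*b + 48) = (b^2 - 2*b - 48)/(b^2 + 8*b + 16)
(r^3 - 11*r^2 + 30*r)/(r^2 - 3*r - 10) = r*(r - 6)/(r + 2)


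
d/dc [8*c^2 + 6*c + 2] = 16*c + 6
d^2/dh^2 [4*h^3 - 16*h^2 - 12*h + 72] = 24*h - 32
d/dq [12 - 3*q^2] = -6*q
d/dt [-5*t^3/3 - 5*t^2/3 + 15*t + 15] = -5*t^2 - 10*t/3 + 15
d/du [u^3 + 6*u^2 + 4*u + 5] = 3*u^2 + 12*u + 4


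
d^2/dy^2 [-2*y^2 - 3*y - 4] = -4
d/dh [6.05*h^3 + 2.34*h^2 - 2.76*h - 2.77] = 18.15*h^2 + 4.68*h - 2.76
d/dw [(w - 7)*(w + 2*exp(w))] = w + (w - 7)*(2*exp(w) + 1) + 2*exp(w)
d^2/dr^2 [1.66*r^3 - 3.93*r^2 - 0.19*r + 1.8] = 9.96*r - 7.86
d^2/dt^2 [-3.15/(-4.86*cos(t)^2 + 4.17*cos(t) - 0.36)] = (-297.60696*(1 - cos(t)^2)^2 + 191.51559*cos(t)^3 - 181.533555*cos(t)^2 - 387.75996*cos(t) + 396.13455)/(4.86*cos(t)^2 - 4.17*cos(t) + 0.36)^3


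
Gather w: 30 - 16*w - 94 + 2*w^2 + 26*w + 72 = 2*w^2 + 10*w + 8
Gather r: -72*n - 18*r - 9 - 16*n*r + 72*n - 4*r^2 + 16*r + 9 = -4*r^2 + r*(-16*n - 2)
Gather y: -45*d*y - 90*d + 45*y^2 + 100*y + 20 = -90*d + 45*y^2 + y*(100 - 45*d) + 20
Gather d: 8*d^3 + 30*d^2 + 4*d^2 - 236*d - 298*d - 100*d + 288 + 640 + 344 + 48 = 8*d^3 + 34*d^2 - 634*d + 1320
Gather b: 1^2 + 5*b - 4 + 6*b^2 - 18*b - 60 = 6*b^2 - 13*b - 63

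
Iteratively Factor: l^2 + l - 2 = (l + 2)*(l - 1)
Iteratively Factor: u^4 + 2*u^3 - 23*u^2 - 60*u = (u)*(u^3 + 2*u^2 - 23*u - 60) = u*(u + 4)*(u^2 - 2*u - 15) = u*(u - 5)*(u + 4)*(u + 3)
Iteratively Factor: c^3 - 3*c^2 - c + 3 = (c + 1)*(c^2 - 4*c + 3) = (c - 3)*(c + 1)*(c - 1)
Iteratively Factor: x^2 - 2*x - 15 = (x + 3)*(x - 5)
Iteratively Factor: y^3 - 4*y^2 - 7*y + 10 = (y - 1)*(y^2 - 3*y - 10) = (y - 1)*(y + 2)*(y - 5)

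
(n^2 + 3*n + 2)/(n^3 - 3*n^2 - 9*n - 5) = (n + 2)/(n^2 - 4*n - 5)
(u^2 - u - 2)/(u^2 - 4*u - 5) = (u - 2)/(u - 5)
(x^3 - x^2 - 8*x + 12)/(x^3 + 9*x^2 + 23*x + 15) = (x^2 - 4*x + 4)/(x^2 + 6*x + 5)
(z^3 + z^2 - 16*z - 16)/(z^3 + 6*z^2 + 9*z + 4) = (z - 4)/(z + 1)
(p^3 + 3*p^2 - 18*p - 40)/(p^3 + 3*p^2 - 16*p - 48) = (p^2 + 7*p + 10)/(p^2 + 7*p + 12)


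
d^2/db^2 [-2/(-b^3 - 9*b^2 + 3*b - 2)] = 12*(-(b + 3)*(b^3 + 9*b^2 - 3*b + 2) + 3*(b^2 + 6*b - 1)^2)/(b^3 + 9*b^2 - 3*b + 2)^3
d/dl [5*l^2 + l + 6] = 10*l + 1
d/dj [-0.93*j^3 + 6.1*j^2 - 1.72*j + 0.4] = -2.79*j^2 + 12.2*j - 1.72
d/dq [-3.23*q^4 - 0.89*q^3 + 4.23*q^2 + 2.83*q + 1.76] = -12.92*q^3 - 2.67*q^2 + 8.46*q + 2.83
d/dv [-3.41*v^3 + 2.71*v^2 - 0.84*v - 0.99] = -10.23*v^2 + 5.42*v - 0.84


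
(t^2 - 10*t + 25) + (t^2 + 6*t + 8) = 2*t^2 - 4*t + 33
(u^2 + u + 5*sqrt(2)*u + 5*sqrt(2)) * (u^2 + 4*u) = u^4 + 5*u^3 + 5*sqrt(2)*u^3 + 4*u^2 + 25*sqrt(2)*u^2 + 20*sqrt(2)*u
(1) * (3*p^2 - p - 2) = 3*p^2 - p - 2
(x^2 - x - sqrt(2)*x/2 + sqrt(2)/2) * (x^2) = x^4 - x^3 - sqrt(2)*x^3/2 + sqrt(2)*x^2/2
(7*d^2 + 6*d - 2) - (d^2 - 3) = 6*d^2 + 6*d + 1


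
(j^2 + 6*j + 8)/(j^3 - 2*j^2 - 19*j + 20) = (j + 2)/(j^2 - 6*j + 5)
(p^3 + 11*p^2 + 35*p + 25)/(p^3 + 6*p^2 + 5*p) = (p + 5)/p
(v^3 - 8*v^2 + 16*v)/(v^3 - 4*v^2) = (v - 4)/v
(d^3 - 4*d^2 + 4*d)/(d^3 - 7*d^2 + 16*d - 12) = d/(d - 3)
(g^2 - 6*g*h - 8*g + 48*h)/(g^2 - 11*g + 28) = (g^2 - 6*g*h - 8*g + 48*h)/(g^2 - 11*g + 28)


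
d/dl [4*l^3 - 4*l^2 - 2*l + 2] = 12*l^2 - 8*l - 2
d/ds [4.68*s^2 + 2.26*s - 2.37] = 9.36*s + 2.26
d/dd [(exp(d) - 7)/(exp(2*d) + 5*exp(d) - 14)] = (-(exp(d) - 7)*(2*exp(d) + 5) + exp(2*d) + 5*exp(d) - 14)*exp(d)/(exp(2*d) + 5*exp(d) - 14)^2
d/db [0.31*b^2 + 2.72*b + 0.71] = 0.62*b + 2.72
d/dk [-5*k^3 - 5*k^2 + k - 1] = -15*k^2 - 10*k + 1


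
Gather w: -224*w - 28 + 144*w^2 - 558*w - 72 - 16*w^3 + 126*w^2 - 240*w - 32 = -16*w^3 + 270*w^2 - 1022*w - 132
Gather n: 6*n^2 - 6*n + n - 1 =6*n^2 - 5*n - 1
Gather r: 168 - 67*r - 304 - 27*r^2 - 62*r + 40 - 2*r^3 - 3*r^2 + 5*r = -2*r^3 - 30*r^2 - 124*r - 96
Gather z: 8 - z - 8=-z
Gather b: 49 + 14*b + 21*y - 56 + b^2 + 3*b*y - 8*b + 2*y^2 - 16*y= b^2 + b*(3*y + 6) + 2*y^2 + 5*y - 7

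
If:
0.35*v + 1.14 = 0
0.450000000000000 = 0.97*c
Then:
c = 0.46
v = -3.26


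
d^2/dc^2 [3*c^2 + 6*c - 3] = 6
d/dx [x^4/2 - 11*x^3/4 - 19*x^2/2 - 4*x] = 2*x^3 - 33*x^2/4 - 19*x - 4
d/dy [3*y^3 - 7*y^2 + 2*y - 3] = 9*y^2 - 14*y + 2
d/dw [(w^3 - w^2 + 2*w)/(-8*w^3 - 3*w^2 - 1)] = (-11*w^4 + 32*w^3 + 3*w^2 + 2*w - 2)/(64*w^6 + 48*w^5 + 9*w^4 + 16*w^3 + 6*w^2 + 1)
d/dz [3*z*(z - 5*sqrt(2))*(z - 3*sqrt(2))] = 9*z^2 - 48*sqrt(2)*z + 90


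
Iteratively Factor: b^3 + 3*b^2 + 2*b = (b)*(b^2 + 3*b + 2) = b*(b + 2)*(b + 1)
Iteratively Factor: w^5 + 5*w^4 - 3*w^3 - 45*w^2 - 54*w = (w)*(w^4 + 5*w^3 - 3*w^2 - 45*w - 54) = w*(w - 3)*(w^3 + 8*w^2 + 21*w + 18) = w*(w - 3)*(w + 2)*(w^2 + 6*w + 9) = w*(w - 3)*(w + 2)*(w + 3)*(w + 3)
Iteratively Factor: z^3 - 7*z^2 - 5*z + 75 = (z + 3)*(z^2 - 10*z + 25) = (z - 5)*(z + 3)*(z - 5)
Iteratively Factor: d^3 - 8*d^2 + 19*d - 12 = (d - 1)*(d^2 - 7*d + 12) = (d - 3)*(d - 1)*(d - 4)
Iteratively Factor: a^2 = (a)*(a)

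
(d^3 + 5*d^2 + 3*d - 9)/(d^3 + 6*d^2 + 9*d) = (d - 1)/d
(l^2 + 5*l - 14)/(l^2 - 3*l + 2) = (l + 7)/(l - 1)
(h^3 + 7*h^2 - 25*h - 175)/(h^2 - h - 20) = (h^2 + 12*h + 35)/(h + 4)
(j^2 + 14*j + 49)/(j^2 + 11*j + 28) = (j + 7)/(j + 4)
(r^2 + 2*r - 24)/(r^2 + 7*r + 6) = (r - 4)/(r + 1)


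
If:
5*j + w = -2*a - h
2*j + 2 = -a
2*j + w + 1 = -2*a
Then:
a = 1 - w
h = 11/2 - 3*w/2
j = w/2 - 3/2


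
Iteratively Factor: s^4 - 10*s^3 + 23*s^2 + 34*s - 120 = (s - 5)*(s^3 - 5*s^2 - 2*s + 24) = (s - 5)*(s - 4)*(s^2 - s - 6) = (s - 5)*(s - 4)*(s + 2)*(s - 3)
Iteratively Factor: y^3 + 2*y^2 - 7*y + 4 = (y - 1)*(y^2 + 3*y - 4) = (y - 1)*(y + 4)*(y - 1)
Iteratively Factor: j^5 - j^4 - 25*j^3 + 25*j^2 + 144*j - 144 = (j + 4)*(j^4 - 5*j^3 - 5*j^2 + 45*j - 36) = (j - 3)*(j + 4)*(j^3 - 2*j^2 - 11*j + 12) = (j - 3)*(j + 3)*(j + 4)*(j^2 - 5*j + 4) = (j - 3)*(j - 1)*(j + 3)*(j + 4)*(j - 4)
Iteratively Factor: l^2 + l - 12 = (l + 4)*(l - 3)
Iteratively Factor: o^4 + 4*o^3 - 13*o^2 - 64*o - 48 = (o + 4)*(o^3 - 13*o - 12) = (o + 3)*(o + 4)*(o^2 - 3*o - 4) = (o - 4)*(o + 3)*(o + 4)*(o + 1)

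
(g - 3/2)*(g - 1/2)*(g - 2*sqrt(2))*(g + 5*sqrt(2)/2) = g^4 - 2*g^3 + sqrt(2)*g^3/2 - 37*g^2/4 - sqrt(2)*g^2 + 3*sqrt(2)*g/8 + 20*g - 15/2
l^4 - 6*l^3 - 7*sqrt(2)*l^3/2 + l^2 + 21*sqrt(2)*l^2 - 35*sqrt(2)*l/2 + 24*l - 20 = (l - 5)*(l - 1)*(l - 4*sqrt(2))*(l + sqrt(2)/2)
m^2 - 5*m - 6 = (m - 6)*(m + 1)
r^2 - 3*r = r*(r - 3)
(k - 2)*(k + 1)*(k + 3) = k^3 + 2*k^2 - 5*k - 6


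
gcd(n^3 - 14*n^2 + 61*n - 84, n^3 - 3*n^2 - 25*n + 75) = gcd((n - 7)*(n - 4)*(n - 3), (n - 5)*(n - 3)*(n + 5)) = n - 3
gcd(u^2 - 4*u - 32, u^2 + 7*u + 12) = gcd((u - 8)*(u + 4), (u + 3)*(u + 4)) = u + 4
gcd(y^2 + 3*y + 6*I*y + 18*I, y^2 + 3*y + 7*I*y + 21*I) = y + 3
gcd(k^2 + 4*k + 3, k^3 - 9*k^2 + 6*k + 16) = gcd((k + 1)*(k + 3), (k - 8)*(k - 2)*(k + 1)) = k + 1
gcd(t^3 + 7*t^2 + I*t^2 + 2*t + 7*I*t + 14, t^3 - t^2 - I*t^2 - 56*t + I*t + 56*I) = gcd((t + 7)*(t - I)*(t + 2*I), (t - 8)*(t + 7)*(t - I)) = t^2 + t*(7 - I) - 7*I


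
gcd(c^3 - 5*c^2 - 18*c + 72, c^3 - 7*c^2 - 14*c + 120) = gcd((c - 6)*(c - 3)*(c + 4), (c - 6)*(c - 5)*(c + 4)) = c^2 - 2*c - 24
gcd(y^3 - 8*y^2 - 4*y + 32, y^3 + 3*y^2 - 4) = y + 2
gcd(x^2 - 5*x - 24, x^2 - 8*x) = x - 8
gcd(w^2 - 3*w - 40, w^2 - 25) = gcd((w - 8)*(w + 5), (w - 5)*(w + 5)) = w + 5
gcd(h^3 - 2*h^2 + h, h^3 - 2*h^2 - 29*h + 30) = h - 1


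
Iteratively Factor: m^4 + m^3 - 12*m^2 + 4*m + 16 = (m - 2)*(m^3 + 3*m^2 - 6*m - 8) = (m - 2)^2*(m^2 + 5*m + 4) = (m - 2)^2*(m + 1)*(m + 4)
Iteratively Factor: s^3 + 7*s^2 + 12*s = (s + 4)*(s^2 + 3*s) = (s + 3)*(s + 4)*(s)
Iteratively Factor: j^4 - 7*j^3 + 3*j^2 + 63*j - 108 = (j - 3)*(j^3 - 4*j^2 - 9*j + 36) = (j - 4)*(j - 3)*(j^2 - 9) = (j - 4)*(j - 3)*(j + 3)*(j - 3)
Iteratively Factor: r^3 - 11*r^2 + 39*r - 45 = (r - 3)*(r^2 - 8*r + 15) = (r - 3)^2*(r - 5)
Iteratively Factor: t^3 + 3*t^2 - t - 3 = (t + 1)*(t^2 + 2*t - 3) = (t + 1)*(t + 3)*(t - 1)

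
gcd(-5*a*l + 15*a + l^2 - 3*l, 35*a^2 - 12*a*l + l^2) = 5*a - l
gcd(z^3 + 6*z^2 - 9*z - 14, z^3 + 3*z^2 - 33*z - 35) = z^2 + 8*z + 7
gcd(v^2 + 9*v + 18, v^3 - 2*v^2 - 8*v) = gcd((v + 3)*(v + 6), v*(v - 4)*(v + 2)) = 1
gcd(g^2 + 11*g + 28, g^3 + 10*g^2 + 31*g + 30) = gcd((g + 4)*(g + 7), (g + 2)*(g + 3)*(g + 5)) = 1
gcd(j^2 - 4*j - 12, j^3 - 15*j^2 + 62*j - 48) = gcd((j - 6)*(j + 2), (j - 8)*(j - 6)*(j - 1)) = j - 6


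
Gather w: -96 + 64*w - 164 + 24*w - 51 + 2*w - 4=90*w - 315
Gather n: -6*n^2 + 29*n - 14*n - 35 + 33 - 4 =-6*n^2 + 15*n - 6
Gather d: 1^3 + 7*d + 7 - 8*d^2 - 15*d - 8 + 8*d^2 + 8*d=0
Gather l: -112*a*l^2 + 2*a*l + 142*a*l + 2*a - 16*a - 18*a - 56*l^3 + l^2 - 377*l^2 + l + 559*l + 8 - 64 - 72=-32*a - 56*l^3 + l^2*(-112*a - 376) + l*(144*a + 560) - 128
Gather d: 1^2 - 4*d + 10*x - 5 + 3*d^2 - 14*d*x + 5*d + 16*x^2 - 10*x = 3*d^2 + d*(1 - 14*x) + 16*x^2 - 4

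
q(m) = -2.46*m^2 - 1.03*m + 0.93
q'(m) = -4.92*m - 1.03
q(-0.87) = -0.04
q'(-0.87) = 3.25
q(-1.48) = -2.93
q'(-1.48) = 6.25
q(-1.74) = -4.73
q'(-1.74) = 7.53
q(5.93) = -91.68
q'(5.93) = -30.21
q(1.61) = -7.10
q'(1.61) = -8.95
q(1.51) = -6.23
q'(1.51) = -8.46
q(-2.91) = -16.90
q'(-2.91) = 13.29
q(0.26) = 0.50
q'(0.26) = -2.31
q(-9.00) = -189.06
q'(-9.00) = 43.25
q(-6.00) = -81.45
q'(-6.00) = 28.49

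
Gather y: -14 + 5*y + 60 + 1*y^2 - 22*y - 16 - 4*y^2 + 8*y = -3*y^2 - 9*y + 30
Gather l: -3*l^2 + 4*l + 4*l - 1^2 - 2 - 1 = -3*l^2 + 8*l - 4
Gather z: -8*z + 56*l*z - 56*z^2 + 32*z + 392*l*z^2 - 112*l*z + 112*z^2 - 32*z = z^2*(392*l + 56) + z*(-56*l - 8)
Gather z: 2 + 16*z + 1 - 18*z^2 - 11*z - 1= -18*z^2 + 5*z + 2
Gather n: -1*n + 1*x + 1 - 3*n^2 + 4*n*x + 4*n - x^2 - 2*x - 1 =-3*n^2 + n*(4*x + 3) - x^2 - x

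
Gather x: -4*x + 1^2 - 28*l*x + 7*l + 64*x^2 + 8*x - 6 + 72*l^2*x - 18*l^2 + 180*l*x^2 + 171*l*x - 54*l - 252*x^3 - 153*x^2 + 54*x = -18*l^2 - 47*l - 252*x^3 + x^2*(180*l - 89) + x*(72*l^2 + 143*l + 58) - 5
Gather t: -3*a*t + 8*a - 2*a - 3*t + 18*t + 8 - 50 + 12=6*a + t*(15 - 3*a) - 30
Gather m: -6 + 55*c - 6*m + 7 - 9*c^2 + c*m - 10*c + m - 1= -9*c^2 + 45*c + m*(c - 5)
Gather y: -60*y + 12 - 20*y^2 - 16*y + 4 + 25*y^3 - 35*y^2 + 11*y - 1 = 25*y^3 - 55*y^2 - 65*y + 15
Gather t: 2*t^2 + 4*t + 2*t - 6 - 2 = 2*t^2 + 6*t - 8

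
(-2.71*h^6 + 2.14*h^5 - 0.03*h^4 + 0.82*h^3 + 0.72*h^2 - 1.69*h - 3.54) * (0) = 0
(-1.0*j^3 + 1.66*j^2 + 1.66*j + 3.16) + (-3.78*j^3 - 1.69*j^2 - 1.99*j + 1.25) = -4.78*j^3 - 0.03*j^2 - 0.33*j + 4.41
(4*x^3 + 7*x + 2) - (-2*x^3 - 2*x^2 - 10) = 6*x^3 + 2*x^2 + 7*x + 12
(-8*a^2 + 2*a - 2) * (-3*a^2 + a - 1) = 24*a^4 - 14*a^3 + 16*a^2 - 4*a + 2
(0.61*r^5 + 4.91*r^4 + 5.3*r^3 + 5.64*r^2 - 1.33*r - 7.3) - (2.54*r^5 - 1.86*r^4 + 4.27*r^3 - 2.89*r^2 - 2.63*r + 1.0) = -1.93*r^5 + 6.77*r^4 + 1.03*r^3 + 8.53*r^2 + 1.3*r - 8.3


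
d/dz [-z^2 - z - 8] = -2*z - 1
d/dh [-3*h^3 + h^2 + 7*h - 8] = -9*h^2 + 2*h + 7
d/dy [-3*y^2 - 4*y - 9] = -6*y - 4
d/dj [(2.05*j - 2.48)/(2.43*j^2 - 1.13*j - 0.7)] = (-4.9815*j^2 + 12.0528*j - 4.2374)/(5.9049*j^4 - 5.4918*j^3 - 2.1251*j^2 + 1.582*j + 0.49)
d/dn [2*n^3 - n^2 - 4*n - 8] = 6*n^2 - 2*n - 4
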